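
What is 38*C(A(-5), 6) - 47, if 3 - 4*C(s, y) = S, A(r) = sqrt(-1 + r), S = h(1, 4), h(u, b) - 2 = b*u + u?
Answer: -85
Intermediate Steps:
h(u, b) = 2 + u + b*u (h(u, b) = 2 + (b*u + u) = 2 + (u + b*u) = 2 + u + b*u)
S = 7 (S = 2 + 1 + 4*1 = 2 + 1 + 4 = 7)
C(s, y) = -1 (C(s, y) = 3/4 - 1/4*7 = 3/4 - 7/4 = -1)
38*C(A(-5), 6) - 47 = 38*(-1) - 47 = -38 - 47 = -85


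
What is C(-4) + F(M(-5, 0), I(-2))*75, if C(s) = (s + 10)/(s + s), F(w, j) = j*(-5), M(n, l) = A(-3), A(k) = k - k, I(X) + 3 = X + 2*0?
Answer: 7497/4 ≈ 1874.3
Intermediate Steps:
I(X) = -3 + X (I(X) = -3 + (X + 2*0) = -3 + (X + 0) = -3 + X)
A(k) = 0
M(n, l) = 0
F(w, j) = -5*j
C(s) = (10 + s)/(2*s) (C(s) = (10 + s)/((2*s)) = (10 + s)*(1/(2*s)) = (10 + s)/(2*s))
C(-4) + F(M(-5, 0), I(-2))*75 = (1/2)*(10 - 4)/(-4) - 5*(-3 - 2)*75 = (1/2)*(-1/4)*6 - 5*(-5)*75 = -3/4 + 25*75 = -3/4 + 1875 = 7497/4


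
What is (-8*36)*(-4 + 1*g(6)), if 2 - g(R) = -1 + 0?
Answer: 288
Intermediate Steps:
g(R) = 3 (g(R) = 2 - (-1 + 0) = 2 - 1*(-1) = 2 + 1 = 3)
(-8*36)*(-4 + 1*g(6)) = (-8*36)*(-4 + 1*3) = -288*(-4 + 3) = -288*(-1) = 288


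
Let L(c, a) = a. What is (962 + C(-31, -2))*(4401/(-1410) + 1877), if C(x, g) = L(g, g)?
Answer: 84549408/47 ≈ 1.7989e+6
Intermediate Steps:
C(x, g) = g
(962 + C(-31, -2))*(4401/(-1410) + 1877) = (962 - 2)*(4401/(-1410) + 1877) = 960*(4401*(-1/1410) + 1877) = 960*(-1467/470 + 1877) = 960*(880723/470) = 84549408/47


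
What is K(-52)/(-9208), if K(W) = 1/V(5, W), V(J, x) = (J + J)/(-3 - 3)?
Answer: 3/46040 ≈ 6.5161e-5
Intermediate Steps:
V(J, x) = -J/3 (V(J, x) = (2*J)/(-6) = (2*J)*(-⅙) = -J/3)
K(W) = -⅗ (K(W) = 1/(-⅓*5) = 1/(-5/3) = -⅗)
K(-52)/(-9208) = -⅗/(-9208) = -⅗*(-1/9208) = 3/46040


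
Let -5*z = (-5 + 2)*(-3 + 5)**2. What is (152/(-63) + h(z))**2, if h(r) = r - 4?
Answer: 1597696/99225 ≈ 16.102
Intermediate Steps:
z = 12/5 (z = -(-5 + 2)*(-3 + 5)**2/5 = -(-3)*2**2/5 = -(-3)*4/5 = -1/5*(-12) = 12/5 ≈ 2.4000)
h(r) = -4 + r
(152/(-63) + h(z))**2 = (152/(-63) + (-4 + 12/5))**2 = (152*(-1/63) - 8/5)**2 = (-152/63 - 8/5)**2 = (-1264/315)**2 = 1597696/99225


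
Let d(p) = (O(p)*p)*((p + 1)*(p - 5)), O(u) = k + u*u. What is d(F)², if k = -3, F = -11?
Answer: 43130982400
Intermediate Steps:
O(u) = -3 + u² (O(u) = -3 + u*u = -3 + u²)
d(p) = p*(1 + p)*(-5 + p)*(-3 + p²) (d(p) = ((-3 + p²)*p)*((p + 1)*(p - 5)) = (p*(-3 + p²))*((1 + p)*(-5 + p)) = p*(1 + p)*(-5 + p)*(-3 + p²))
d(F)² = (-1*(-11)*(-3 + (-11)²)*(5 - 1*(-11)² + 4*(-11)))² = (-1*(-11)*(-3 + 121)*(5 - 1*121 - 44))² = (-1*(-11)*118*(5 - 121 - 44))² = (-1*(-11)*118*(-160))² = (-207680)² = 43130982400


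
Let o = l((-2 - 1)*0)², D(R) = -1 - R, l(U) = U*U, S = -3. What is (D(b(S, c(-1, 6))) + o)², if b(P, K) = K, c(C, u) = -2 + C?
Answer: 4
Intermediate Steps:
l(U) = U²
o = 0 (o = (((-2 - 1)*0)²)² = ((-3*0)²)² = (0²)² = 0² = 0)
(D(b(S, c(-1, 6))) + o)² = ((-1 - (-2 - 1)) + 0)² = ((-1 - 1*(-3)) + 0)² = ((-1 + 3) + 0)² = (2 + 0)² = 2² = 4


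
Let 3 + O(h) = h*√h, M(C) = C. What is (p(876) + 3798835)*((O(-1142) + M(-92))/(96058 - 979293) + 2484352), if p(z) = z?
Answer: 1667515816887676493/176647 + 4339269962*I*√1142/883235 ≈ 9.4398e+12 + 1.6603e+5*I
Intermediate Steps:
O(h) = -3 + h^(3/2) (O(h) = -3 + h*√h = -3 + h^(3/2))
(p(876) + 3798835)*((O(-1142) + M(-92))/(96058 - 979293) + 2484352) = (876 + 3798835)*(((-3 + (-1142)^(3/2)) - 92)/(96058 - 979293) + 2484352) = 3799711*(((-3 - 1142*I*√1142) - 92)/(-883235) + 2484352) = 3799711*((-95 - 1142*I*√1142)*(-1/883235) + 2484352) = 3799711*((19/176647 + 1142*I*√1142/883235) + 2484352) = 3799711*(438853327763/176647 + 1142*I*√1142/883235) = 1667515816887676493/176647 + 4339269962*I*√1142/883235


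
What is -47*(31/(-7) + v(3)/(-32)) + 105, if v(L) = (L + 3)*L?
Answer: 38033/112 ≈ 339.58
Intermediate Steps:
v(L) = L*(3 + L) (v(L) = (3 + L)*L = L*(3 + L))
-47*(31/(-7) + v(3)/(-32)) + 105 = -47*(31/(-7) + (3*(3 + 3))/(-32)) + 105 = -47*(31*(-⅐) + (3*6)*(-1/32)) + 105 = -47*(-31/7 + 18*(-1/32)) + 105 = -47*(-31/7 - 9/16) + 105 = -47*(-559/112) + 105 = 26273/112 + 105 = 38033/112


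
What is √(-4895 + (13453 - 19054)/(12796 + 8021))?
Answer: 4*I*√1636846107/2313 ≈ 69.966*I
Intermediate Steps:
√(-4895 + (13453 - 19054)/(12796 + 8021)) = √(-4895 - 5601/20817) = √(-4895 - 5601*1/20817) = √(-4895 - 1867/6939) = √(-33968272/6939) = 4*I*√1636846107/2313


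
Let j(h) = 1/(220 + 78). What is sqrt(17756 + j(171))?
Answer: 3*sqrt(175200458)/298 ≈ 133.25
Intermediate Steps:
j(h) = 1/298
sqrt(17756 + j(171)) = sqrt(17756 + 1/298) = sqrt(5291289/298) = 3*sqrt(175200458)/298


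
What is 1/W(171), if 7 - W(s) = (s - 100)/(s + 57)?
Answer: 228/1525 ≈ 0.14951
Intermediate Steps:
W(s) = 7 - (-100 + s)/(57 + s) (W(s) = 7 - (s - 100)/(s + 57) = 7 - (-100 + s)/(57 + s))
1/W(171) = 1/((499 + 6*171)/(57 + 171)) = 1/((499 + 1026)/228) = 1/((1/228)*1525) = 1/(1525/228) = 228/1525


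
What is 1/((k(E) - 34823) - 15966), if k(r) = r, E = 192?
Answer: -1/50597 ≈ -1.9764e-5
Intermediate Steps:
1/((k(E) - 34823) - 15966) = 1/((192 - 34823) - 15966) = 1/(-34631 - 15966) = 1/(-50597) = -1/50597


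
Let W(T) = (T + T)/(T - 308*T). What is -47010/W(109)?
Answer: 7216035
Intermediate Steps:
W(T) = -2/307 (W(T) = (2*T)/((-307*T)) = (2*T)*(-1/(307*T)) = -2/307)
-47010/W(109) = -47010/(-2/307) = -47010*(-307/2) = 7216035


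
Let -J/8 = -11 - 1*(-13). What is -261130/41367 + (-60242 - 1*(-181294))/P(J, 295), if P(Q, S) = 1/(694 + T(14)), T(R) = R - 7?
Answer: 3510297955754/41367 ≈ 8.4857e+7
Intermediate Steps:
J = -16 (J = -8*(-11 - 1*(-13)) = -8*(-11 + 13) = -8*2 = -16)
T(R) = -7 + R
P(Q, S) = 1/701 (P(Q, S) = 1/(694 + (-7 + 14)) = 1/(694 + 7) = 1/701)
-261130/41367 + (-60242 - 1*(-181294))/P(J, 295) = -261130/41367 + (-60242 - 1*(-181294))/(1/701) = -261130*1/41367 + (-60242 + 181294)*701 = -261130/41367 + 121052*701 = -261130/41367 + 84857452 = 3510297955754/41367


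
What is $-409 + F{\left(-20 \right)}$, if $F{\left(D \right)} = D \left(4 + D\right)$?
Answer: $-89$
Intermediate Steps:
$-409 + F{\left(-20 \right)} = -409 - 20 \left(4 - 20\right) = -409 - -320 = -409 + 320 = -89$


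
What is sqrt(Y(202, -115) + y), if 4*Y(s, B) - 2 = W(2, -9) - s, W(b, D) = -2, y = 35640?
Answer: sqrt(142358)/2 ≈ 188.65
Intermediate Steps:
Y(s, B) = -s/4 (Y(s, B) = 1/2 + (-2 - s)/4 = 1/2 + (-1/2 - s/4) = -s/4)
sqrt(Y(202, -115) + y) = sqrt(-1/4*202 + 35640) = sqrt(-101/2 + 35640) = sqrt(71179/2) = sqrt(142358)/2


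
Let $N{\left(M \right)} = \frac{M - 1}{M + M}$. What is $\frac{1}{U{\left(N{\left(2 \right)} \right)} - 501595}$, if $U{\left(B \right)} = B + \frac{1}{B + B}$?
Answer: $- \frac{4}{2006371} \approx -1.9936 \cdot 10^{-6}$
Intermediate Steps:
$N{\left(M \right)} = \frac{-1 + M}{2 M}$
$U{\left(B \right)} = B + \frac{1}{2 B}$
$\frac{1}{U{\left(N{\left(2 \right)} \right)} - 501595} = \frac{1}{\left(\frac{-1 + 2}{2 \cdot 2} + \frac{1}{2 \frac{-1 + 2}{2 \cdot 2}}\right) - 501595} = \frac{1}{\left(\frac{1}{2} \cdot \frac{1}{2} \cdot 1 + \frac{1}{2 \cdot \frac{1}{2} \cdot \frac{1}{2} \cdot 1}\right) - 501595} = \frac{1}{\left(\frac{1}{4} + \frac{\frac{1}{\frac{1}{4}}}{2}\right) - 501595} = \frac{1}{\left(\frac{1}{4} + \frac{1}{2} \cdot 4\right) - 501595} = \frac{1}{\left(\frac{1}{4} + 2\right) - 501595} = \frac{1}{\frac{9}{4} - 501595} = \frac{1}{- \frac{2006371}{4}} = - \frac{4}{2006371}$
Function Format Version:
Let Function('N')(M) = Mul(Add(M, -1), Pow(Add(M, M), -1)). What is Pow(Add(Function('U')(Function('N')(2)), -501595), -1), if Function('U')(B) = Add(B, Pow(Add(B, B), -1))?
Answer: Rational(-4, 2006371) ≈ -1.9936e-6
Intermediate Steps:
Function('N')(M) = Mul(Rational(1, 2), Pow(M, -1), Add(-1, M)) (Function('N')(M) = Mul(Add(-1, M), Pow(Mul(2, M), -1)) = Mul(Add(-1, M), Mul(Rational(1, 2), Pow(M, -1))) = Mul(Rational(1, 2), Pow(M, -1), Add(-1, M)))
Function('U')(B) = Add(B, Mul(Rational(1, 2), Pow(B, -1))) (Function('U')(B) = Add(B, Pow(Mul(2, B), -1)) = Add(B, Mul(Rational(1, 2), Pow(B, -1))))
Pow(Add(Function('U')(Function('N')(2)), -501595), -1) = Pow(Add(Add(Mul(Rational(1, 2), Pow(2, -1), Add(-1, 2)), Mul(Rational(1, 2), Pow(Mul(Rational(1, 2), Pow(2, -1), Add(-1, 2)), -1))), -501595), -1) = Pow(Add(Add(Mul(Rational(1, 2), Rational(1, 2), 1), Mul(Rational(1, 2), Pow(Mul(Rational(1, 2), Rational(1, 2), 1), -1))), -501595), -1) = Pow(Add(Add(Rational(1, 4), Mul(Rational(1, 2), Pow(Rational(1, 4), -1))), -501595), -1) = Pow(Add(Add(Rational(1, 4), Mul(Rational(1, 2), 4)), -501595), -1) = Pow(Add(Add(Rational(1, 4), 2), -501595), -1) = Pow(Add(Rational(9, 4), -501595), -1) = Pow(Rational(-2006371, 4), -1) = Rational(-4, 2006371)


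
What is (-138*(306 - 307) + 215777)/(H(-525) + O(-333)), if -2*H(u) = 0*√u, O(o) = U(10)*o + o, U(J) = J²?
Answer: -215915/33633 ≈ -6.4197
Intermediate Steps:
O(o) = 101*o (O(o) = 10²*o + o = 100*o + o = 101*o)
H(u) = 0 (H(u) = -0*√u = -½*0 = 0)
(-138*(306 - 307) + 215777)/(H(-525) + O(-333)) = (-138*(306 - 307) + 215777)/(0 + 101*(-333)) = (-138*(-1) + 215777)/(0 - 33633) = (138 + 215777)/(-33633) = 215915*(-1/33633) = -215915/33633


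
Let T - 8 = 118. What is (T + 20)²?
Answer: 21316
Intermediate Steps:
T = 126 (T = 8 + 118 = 126)
(T + 20)² = (126 + 20)² = 146² = 21316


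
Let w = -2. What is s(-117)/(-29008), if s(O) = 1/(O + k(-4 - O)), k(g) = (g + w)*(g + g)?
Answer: -1/724300752 ≈ -1.3806e-9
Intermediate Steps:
k(g) = 2*g*(-2 + g) (k(g) = (g - 2)*(g + g) = (-2 + g)*(2*g) = 2*g*(-2 + g))
s(O) = 1/(O + 2*(-6 - O)*(-4 - O)) (s(O) = 1/(O + 2*(-4 - O)*(-2 + (-4 - O))) = 1/(O + 2*(-4 - O)*(-6 - O)) = 1/(O + 2*(-6 - O)*(-4 - O)))
s(-117)/(-29008) = 1/(-117 + 2*(4 - 117)*(6 - 117)*(-29008)) = -1/29008/(-117 + 2*(-113)*(-111)) = -1/29008/(-117 + 25086) = -1/29008/24969 = (1/24969)*(-1/29008) = -1/724300752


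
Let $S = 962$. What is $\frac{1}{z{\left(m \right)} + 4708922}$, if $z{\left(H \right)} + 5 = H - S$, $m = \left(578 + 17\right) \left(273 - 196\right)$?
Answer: $\frac{1}{4753770} \approx 2.1036 \cdot 10^{-7}$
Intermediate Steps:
$m = 45815$ ($m = 595 \cdot 77 = 45815$)
$z{\left(H \right)} = -967 + H$ ($z{\left(H \right)} = -5 + \left(H - 962\right) = -5 + \left(-962 + H\right) = -967 + H$)
$\frac{1}{z{\left(m \right)} + 4708922} = \frac{1}{\left(-967 + 45815\right) + 4708922} = \frac{1}{44848 + 4708922} = \frac{1}{4753770}$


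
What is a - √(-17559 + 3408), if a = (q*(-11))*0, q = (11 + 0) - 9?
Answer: -I*√14151 ≈ -118.96*I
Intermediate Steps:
q = 2 (q = 11 - 9 = 2)
a = 0 (a = (2*(-11))*0 = -22*0 = 0)
a - √(-17559 + 3408) = 0 - √(-17559 + 3408) = 0 - √(-14151) = 0 - I*√14151 = -I*√14151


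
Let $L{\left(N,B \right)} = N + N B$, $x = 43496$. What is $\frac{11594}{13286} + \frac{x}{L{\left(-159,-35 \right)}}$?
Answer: $\frac{160141255}{17956029} \approx 8.9185$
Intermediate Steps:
$L{\left(N,B \right)} = N + B N$
$\frac{11594}{13286} + \frac{x}{L{\left(-159,-35 \right)}} = \frac{11594}{13286} + \frac{43496}{\left(-159\right) \left(1 - 35\right)} = 11594 \cdot \frac{1}{13286} + \frac{43496}{\left(-159\right) \left(-34\right)} = \frac{5797}{6643} + \frac{43496}{5406} = \frac{5797}{6643} + 43496 \cdot \frac{1}{5406} = \frac{5797}{6643} + \frac{21748}{2703} = \frac{160141255}{17956029}$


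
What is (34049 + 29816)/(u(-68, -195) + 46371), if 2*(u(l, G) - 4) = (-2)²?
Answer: 63865/46377 ≈ 1.3771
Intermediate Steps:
u(l, G) = 6 (u(l, G) = 4 + (½)*(-2)² = 4 + (½)*4 = 4 + 2 = 6)
(34049 + 29816)/(u(-68, -195) + 46371) = (34049 + 29816)/(6 + 46371) = 63865/46377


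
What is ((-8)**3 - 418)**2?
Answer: 864900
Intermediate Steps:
((-8)**3 - 418)**2 = (-512 - 418)**2 = (-930)**2 = 864900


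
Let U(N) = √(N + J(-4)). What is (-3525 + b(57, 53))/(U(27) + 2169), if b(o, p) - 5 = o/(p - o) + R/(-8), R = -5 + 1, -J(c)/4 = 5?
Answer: -30658815/18818216 + 14135*√7/18818216 ≈ -1.6272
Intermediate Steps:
J(c) = -20 (J(c) = -4*5 = -20)
R = -4
U(N) = √(-20 + N) (U(N) = √(N - 20) = √(-20 + N))
b(o, p) = 11/2 + o/(p - o) (b(o, p) = 5 + (o/(p - o) - 4/(-8)) = 5 + (o/(p - o) - 4*(-⅛)) = 5 + (o/(p - o) + ½) = 5 + (½ + o/(p - o)) = 11/2 + o/(p - o))
(-3525 + b(57, 53))/(U(27) + 2169) = (-3525 + (-11*53 + 9*57)/(2*(57 - 1*53)))/(√(-20 + 27) + 2169) = (-3525 + (-583 + 513)/(2*(57 - 53)))/(√7 + 2169) = (-3525 + (½)*(-70)/4)/(2169 + √7) = (-3525 + (½)*(¼)*(-70))/(2169 + √7) = (-3525 - 35/4)/(2169 + √7) = -14135/(4*(2169 + √7))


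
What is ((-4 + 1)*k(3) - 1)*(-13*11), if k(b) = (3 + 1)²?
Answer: 7007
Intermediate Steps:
k(b) = 16 (k(b) = 4² = 16)
((-4 + 1)*k(3) - 1)*(-13*11) = ((-4 + 1)*16 - 1)*(-13*11) = (-3*16 - 1)*(-143) = (-48 - 1)*(-143) = -49*(-143) = 7007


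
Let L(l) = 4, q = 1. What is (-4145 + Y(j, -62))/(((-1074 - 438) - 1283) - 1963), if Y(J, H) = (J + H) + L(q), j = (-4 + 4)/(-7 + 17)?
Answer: 1401/1586 ≈ 0.88335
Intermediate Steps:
j = 0 (j = 0/10 = 0*(1/10) = 0)
Y(J, H) = 4 + H + J (Y(J, H) = (J + H) + 4 = (H + J) + 4 = 4 + H + J)
(-4145 + Y(j, -62))/(((-1074 - 438) - 1283) - 1963) = (-4145 + (4 - 62 + 0))/(((-1074 - 438) - 1283) - 1963) = (-4145 - 58)/((-1512 - 1283) - 1963) = -4203/(-2795 - 1963) = -4203/(-4758) = -4203*(-1/4758) = 1401/1586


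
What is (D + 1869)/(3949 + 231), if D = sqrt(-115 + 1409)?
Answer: 1869/4180 + sqrt(1294)/4180 ≈ 0.45574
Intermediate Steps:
D = sqrt(1294) ≈ 35.972
(D + 1869)/(3949 + 231) = (sqrt(1294) + 1869)/(3949 + 231) = (1869 + sqrt(1294))/4180 = (1869 + sqrt(1294))*(1/4180) = 1869/4180 + sqrt(1294)/4180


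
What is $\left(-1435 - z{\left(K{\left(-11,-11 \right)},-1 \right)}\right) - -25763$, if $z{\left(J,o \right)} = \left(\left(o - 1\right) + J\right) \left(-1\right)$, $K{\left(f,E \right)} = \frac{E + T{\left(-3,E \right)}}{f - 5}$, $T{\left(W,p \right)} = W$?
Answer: $\frac{194615}{8} \approx 24327.0$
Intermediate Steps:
$K{\left(f,E \right)} = \frac{-3 + E}{-5 + f}$ ($K{\left(f,E \right)} = \frac{E - 3}{f - 5} = \frac{-3 + E}{-5 + f}$)
$z{\left(J,o \right)} = 1 - J - o$ ($z{\left(J,o \right)} = \left(\left(-1 + o\right) + J\right) \left(-1\right) = \left(-1 + J + o\right) \left(-1\right) = 1 - J - o$)
$\left(-1435 - z{\left(K{\left(-11,-11 \right)},-1 \right)}\right) - -25763 = \left(-1435 - \left(1 - \frac{-3 - 11}{-5 - 11} - -1\right)\right) - -25763 = \left(-1435 - \left(1 - \frac{1}{-16} \left(-14\right) + 1\right)\right) + 25763 = \left(-1435 - \left(1 - \left(- \frac{1}{16}\right) \left(-14\right) + 1\right)\right) + 25763 = \left(-1435 - \left(1 - \frac{7}{8} + 1\right)\right) + 25763 = \left(-1435 - \frac{9}{8}\right) + 25763 = - \frac{11489}{8} + 25763 = \frac{194615}{8}$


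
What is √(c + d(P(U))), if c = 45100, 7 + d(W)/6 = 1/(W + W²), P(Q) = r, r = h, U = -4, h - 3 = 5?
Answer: √1622091/6 ≈ 212.27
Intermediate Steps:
h = 8 (h = 3 + 5 = 8)
r = 8
P(Q) = 8
d(W) = -42 + 6/(W + W²)
√(c + d(P(U))) = √(45100 + 6*(1 - 7*8 - 7*8²)/(8*(1 + 8))) = √(45100 + 6*(⅛)*(1 - 56 - 7*64)/9) = √(45100 + 6*(⅛)*(⅑)*(1 - 56 - 448)) = √(45100 + 6*(⅛)*(⅑)*(-503)) = √(45100 - 503/12) = √(540697/12) = √1622091/6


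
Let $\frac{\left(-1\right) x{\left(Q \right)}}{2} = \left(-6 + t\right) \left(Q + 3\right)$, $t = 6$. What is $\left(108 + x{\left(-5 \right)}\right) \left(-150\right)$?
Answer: $-16200$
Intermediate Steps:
$x{\left(Q \right)} = 0$ ($x{\left(Q \right)} = - 2 \left(-6 + 6\right) \left(Q + 3\right) = - 2 \cdot 0 \left(3 + Q\right) = \left(-2\right) 0 = 0$)
$\left(108 + x{\left(-5 \right)}\right) \left(-150\right) = \left(108 + 0\right) \left(-150\right) = 108 \left(-150\right) = -16200$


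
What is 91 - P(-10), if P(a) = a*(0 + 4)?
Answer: 131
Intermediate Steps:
P(a) = 4*a (P(a) = a*4 = 4*a)
91 - P(-10) = 91 - 4*(-10) = 91 - 1*(-40) = 91 + 40 = 131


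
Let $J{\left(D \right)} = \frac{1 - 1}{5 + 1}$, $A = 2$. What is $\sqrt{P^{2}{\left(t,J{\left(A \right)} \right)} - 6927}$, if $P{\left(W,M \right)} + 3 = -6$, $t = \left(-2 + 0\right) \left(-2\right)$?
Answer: $i \sqrt{6846} \approx 82.741 i$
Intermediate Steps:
$J{\left(D \right)} = 0$ ($J{\left(D \right)} = \frac{0}{6} = 0 \cdot \frac{1}{6} = 0$)
$t = 4$ ($t = \left(-2\right) \left(-2\right) = 4$)
$P{\left(W,M \right)} = -9$ ($P{\left(W,M \right)} = -3 - 6 = -9$)
$\sqrt{P^{2}{\left(t,J{\left(A \right)} \right)} - 6927} = \sqrt{\left(-9\right)^{2} - 6927} = \sqrt{81 - 6927} = \sqrt{-6846} = i \sqrt{6846}$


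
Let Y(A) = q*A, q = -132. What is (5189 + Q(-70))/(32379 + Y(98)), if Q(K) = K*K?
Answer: 3363/6481 ≈ 0.51890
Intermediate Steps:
Y(A) = -132*A
Q(K) = K²
(5189 + Q(-70))/(32379 + Y(98)) = (5189 + (-70)²)/(32379 - 132*98) = (5189 + 4900)/(32379 - 12936) = 10089/19443 = 10089*(1/19443) = 3363/6481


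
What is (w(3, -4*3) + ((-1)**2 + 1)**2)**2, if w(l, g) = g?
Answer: 64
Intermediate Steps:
(w(3, -4*3) + ((-1)**2 + 1)**2)**2 = (-4*3 + ((-1)**2 + 1)**2)**2 = (-12 + (1 + 1)**2)**2 = (-12 + 2**2)**2 = (-12 + 4)**2 = (-8)**2 = 64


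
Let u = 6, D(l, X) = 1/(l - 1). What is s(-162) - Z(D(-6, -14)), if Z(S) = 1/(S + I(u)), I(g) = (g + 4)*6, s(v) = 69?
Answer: 28904/419 ≈ 68.983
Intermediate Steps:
D(l, X) = 1/(-1 + l)
I(g) = 24 + 6*g (I(g) = (4 + g)*6 = 24 + 6*g)
Z(S) = 1/(60 + S) (Z(S) = 1/(S + (24 + 6*6)) = 1/(S + (24 + 36)) = 1/(S + 60) = 1/(60 + S))
s(-162) - Z(D(-6, -14)) = 69 - 1/(60 + 1/(-1 - 6)) = 69 - 1/(60 + 1/(-7)) = 69 - 1/(60 - ⅐) = 69 - 1/419/7 = 69 - 1*7/419 = 69 - 7/419 = 28904/419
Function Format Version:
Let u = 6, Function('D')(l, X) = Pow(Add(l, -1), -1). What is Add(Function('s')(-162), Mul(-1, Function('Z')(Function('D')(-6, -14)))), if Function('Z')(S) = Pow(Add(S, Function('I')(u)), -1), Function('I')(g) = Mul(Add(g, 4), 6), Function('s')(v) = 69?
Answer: Rational(28904, 419) ≈ 68.983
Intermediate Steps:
Function('D')(l, X) = Pow(Add(-1, l), -1)
Function('I')(g) = Add(24, Mul(6, g)) (Function('I')(g) = Mul(Add(4, g), 6) = Add(24, Mul(6, g)))
Function('Z')(S) = Pow(Add(60, S), -1) (Function('Z')(S) = Pow(Add(S, Add(24, Mul(6, 6))), -1) = Pow(Add(S, Add(24, 36)), -1) = Pow(Add(S, 60), -1) = Pow(Add(60, S), -1))
Add(Function('s')(-162), Mul(-1, Function('Z')(Function('D')(-6, -14)))) = Add(69, Mul(-1, Pow(Add(60, Pow(Add(-1, -6), -1)), -1))) = Add(69, Mul(-1, Pow(Add(60, Pow(-7, -1)), -1))) = Add(69, Mul(-1, Pow(Add(60, Rational(-1, 7)), -1))) = Add(69, Mul(-1, Pow(Rational(419, 7), -1))) = Add(69, Mul(-1, Rational(7, 419))) = Add(69, Rational(-7, 419)) = Rational(28904, 419)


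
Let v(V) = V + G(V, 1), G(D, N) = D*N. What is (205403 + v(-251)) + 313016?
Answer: 517917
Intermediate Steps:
v(V) = 2*V (v(V) = V + V*1 = V + V = 2*V)
(205403 + v(-251)) + 313016 = (205403 + 2*(-251)) + 313016 = (205403 - 502) + 313016 = 204901 + 313016 = 517917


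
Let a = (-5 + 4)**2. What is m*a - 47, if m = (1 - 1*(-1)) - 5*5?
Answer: -70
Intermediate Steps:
a = 1 (a = (-1)**2 = 1)
m = -23 (m = (1 + 1) - 25 = 2 - 25 = -23)
m*a - 47 = -23*1 - 47 = -23 - 47 = -70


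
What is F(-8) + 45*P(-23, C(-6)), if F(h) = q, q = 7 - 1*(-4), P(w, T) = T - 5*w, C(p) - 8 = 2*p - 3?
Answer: 4871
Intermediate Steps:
C(p) = 5 + 2*p (C(p) = 8 + (2*p - 3) = 8 + (-3 + 2*p) = 5 + 2*p)
q = 11 (q = 7 + 4 = 11)
F(h) = 11
F(-8) + 45*P(-23, C(-6)) = 11 + 45*((5 + 2*(-6)) - 5*(-23)) = 11 + 45*((5 - 12) + 115) = 11 + 45*(-7 + 115) = 11 + 45*108 = 11 + 4860 = 4871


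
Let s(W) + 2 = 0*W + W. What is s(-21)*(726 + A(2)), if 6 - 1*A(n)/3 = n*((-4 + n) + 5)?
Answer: -16698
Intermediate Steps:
s(W) = -2 + W (s(W) = -2 + (0*W + W) = -2 + (0 + W) = -2 + W)
A(n) = 18 - 3*n*(1 + n) (A(n) = 18 - 3*n*((-4 + n) + 5) = 18 - 3*n*(1 + n))
s(-21)*(726 + A(2)) = (-2 - 21)*(726 + (18 - 3*2 - 3*2**2)) = -23*(726 + (18 - 6 - 3*4)) = -23*(726 + (18 - 6 - 12)) = -23*(726 + 0) = -23*726 = -16698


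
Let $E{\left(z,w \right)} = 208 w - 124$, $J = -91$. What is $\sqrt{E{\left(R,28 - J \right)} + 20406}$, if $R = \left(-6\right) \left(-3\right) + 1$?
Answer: $\sqrt{45034} \approx 212.21$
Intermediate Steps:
$R = 19$ ($R = 18 + 1 = 19$)
$E{\left(z,w \right)} = -124 + 208 w$
$\sqrt{E{\left(R,28 - J \right)} + 20406} = \sqrt{\left(-124 + 208 \left(28 - -91\right)\right) + 20406} = \sqrt{\left(-124 + 208 \left(28 + 91\right)\right) + 20406} = \sqrt{\left(-124 + 208 \cdot 119\right) + 20406} = \sqrt{\left(-124 + 24752\right) + 20406} = \sqrt{24628 + 20406} = \sqrt{45034}$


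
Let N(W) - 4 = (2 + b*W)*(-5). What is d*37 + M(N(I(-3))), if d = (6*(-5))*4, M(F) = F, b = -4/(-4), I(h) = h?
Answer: -4431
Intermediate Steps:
b = 1 (b = -4*(-¼) = 1)
N(W) = -6 - 5*W (N(W) = 4 + (2 + 1*W)*(-5) = 4 + (2 + W)*(-5) = 4 + (-10 - 5*W) = -6 - 5*W)
d = -120 (d = -30*4 = -120)
d*37 + M(N(I(-3))) = -120*37 + (-6 - 5*(-3)) = -4440 + (-6 + 15) = -4440 + 9 = -4431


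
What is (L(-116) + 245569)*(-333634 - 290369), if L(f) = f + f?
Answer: -153091024011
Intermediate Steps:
L(f) = 2*f
(L(-116) + 245569)*(-333634 - 290369) = (2*(-116) + 245569)*(-333634 - 290369) = (-232 + 245569)*(-624003) = 245337*(-624003) = -153091024011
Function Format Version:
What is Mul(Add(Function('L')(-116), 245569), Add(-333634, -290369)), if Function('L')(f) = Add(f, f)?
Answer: -153091024011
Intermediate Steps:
Function('L')(f) = Mul(2, f)
Mul(Add(Function('L')(-116), 245569), Add(-333634, -290369)) = Mul(Add(Mul(2, -116), 245569), Add(-333634, -290369)) = Mul(Add(-232, 245569), -624003) = Mul(245337, -624003) = -153091024011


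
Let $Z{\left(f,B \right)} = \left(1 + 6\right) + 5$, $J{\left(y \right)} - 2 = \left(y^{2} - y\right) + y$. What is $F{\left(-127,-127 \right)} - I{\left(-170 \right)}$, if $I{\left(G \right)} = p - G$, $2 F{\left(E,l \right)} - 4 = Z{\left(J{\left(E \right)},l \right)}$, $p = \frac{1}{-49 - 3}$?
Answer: $- \frac{8423}{52} \approx -161.98$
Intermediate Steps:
$p = - \frac{1}{52}$ ($p = \frac{1}{-52} = - \frac{1}{52} \approx -0.019231$)
$J{\left(y \right)} = 2 + y^{2}$ ($J{\left(y \right)} = 2 + \left(\left(y^{2} - y\right) + y\right) = 2 + y^{2}$)
$Z{\left(f,B \right)} = 12$ ($Z{\left(f,B \right)} = 7 + 5 = 12$)
$F{\left(E,l \right)} = 8$ ($F{\left(E,l \right)} = 2 + \frac{1}{2} \cdot 12 = 2 + 6 = 8$)
$I{\left(G \right)} = - \frac{1}{52} - G$
$F{\left(-127,-127 \right)} - I{\left(-170 \right)} = 8 - \left(- \frac{1}{52} - -170\right) = 8 - \left(- \frac{1}{52} + 170\right) = 8 - \frac{8839}{52} = - \frac{8423}{52}$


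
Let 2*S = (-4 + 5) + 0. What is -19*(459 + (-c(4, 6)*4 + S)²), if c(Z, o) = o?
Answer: -76855/4 ≈ -19214.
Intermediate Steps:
S = ½ (S = ((-4 + 5) + 0)/2 = (1 + 0)/2 = (½)*1 = ½ ≈ 0.50000)
-19*(459 + (-c(4, 6)*4 + S)²) = -19*(459 + (-1*6*4 + ½)²) = -19*(459 + (-6*4 + ½)²) = -19*(459 + (-24 + ½)²) = -19*(459 + (-47/2)²) = -19*(459 + 2209/4) = -19*4045/4 = -76855/4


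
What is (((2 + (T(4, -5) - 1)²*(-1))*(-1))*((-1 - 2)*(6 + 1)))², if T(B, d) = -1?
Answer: 1764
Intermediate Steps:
(((2 + (T(4, -5) - 1)²*(-1))*(-1))*((-1 - 2)*(6 + 1)))² = (((2 + (-1 - 1)²*(-1))*(-1))*((-1 - 2)*(6 + 1)))² = (((2 + (-2)²*(-1))*(-1))*(-3*7))² = (((2 + 4*(-1))*(-1))*(-21))² = (((2 - 4)*(-1))*(-21))² = (-2*(-1)*(-21))² = (2*(-21))² = (-42)² = 1764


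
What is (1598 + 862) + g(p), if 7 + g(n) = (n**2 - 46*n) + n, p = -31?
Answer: 4809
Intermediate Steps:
g(n) = -7 + n**2 - 45*n (g(n) = -7 + ((n**2 - 46*n) + n) = -7 + (n**2 - 45*n) = -7 + n**2 - 45*n)
(1598 + 862) + g(p) = (1598 + 862) + (-7 + (-31)**2 - 45*(-31)) = 2460 + (-7 + 961 + 1395) = 2460 + 2349 = 4809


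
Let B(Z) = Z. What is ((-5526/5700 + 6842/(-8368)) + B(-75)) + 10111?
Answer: 19941994693/1987400 ≈ 10034.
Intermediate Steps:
((-5526/5700 + 6842/(-8368)) + B(-75)) + 10111 = ((-5526/5700 + 6842/(-8368)) - 75) + 10111 = ((-5526*1/5700 + 6842*(-1/8368)) - 75) + 10111 = ((-921/950 - 3421/4184) - 75) + 10111 = (-3551707/1987400 - 75) + 10111 = -152606707/1987400 + 10111 = 19941994693/1987400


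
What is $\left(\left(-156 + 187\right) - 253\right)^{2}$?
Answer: $49284$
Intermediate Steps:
$\left(\left(-156 + 187\right) - 253\right)^{2} = \left(31 - 253\right)^{2} = \left(-222\right)^{2} = 49284$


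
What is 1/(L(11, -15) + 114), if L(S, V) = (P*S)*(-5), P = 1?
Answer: 1/59 ≈ 0.016949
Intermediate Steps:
L(S, V) = -5*S (L(S, V) = (1*S)*(-5) = S*(-5) = -5*S)
1/(L(11, -15) + 114) = 1/(-5*11 + 114) = 1/(-55 + 114) = 1/59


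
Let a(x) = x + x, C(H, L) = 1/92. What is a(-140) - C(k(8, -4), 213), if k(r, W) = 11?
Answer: -25761/92 ≈ -280.01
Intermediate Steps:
C(H, L) = 1/92
a(x) = 2*x
a(-140) - C(k(8, -4), 213) = 2*(-140) - 1*1/92 = -280 - 1/92 = -25761/92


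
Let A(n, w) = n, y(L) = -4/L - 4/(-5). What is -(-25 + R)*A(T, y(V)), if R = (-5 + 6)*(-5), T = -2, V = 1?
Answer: -60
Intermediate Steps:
y(L) = ⅘ - 4/L (y(L) = -4/L - 4*(-⅕) = -4/L + ⅘ = ⅘ - 4/L)
R = -5 (R = 1*(-5) = -5)
-(-25 + R)*A(T, y(V)) = -(-25 - 5)*(-2) = -(-30)*(-2) = -1*60 = -60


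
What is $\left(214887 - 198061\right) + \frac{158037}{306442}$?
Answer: $\frac{5156351129}{306442} \approx 16827.0$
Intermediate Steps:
$\left(214887 - 198061\right) + \frac{158037}{306442} = 16826 + 158037 \cdot \frac{1}{306442} = 16826 + \frac{158037}{306442} = \frac{5156351129}{306442}$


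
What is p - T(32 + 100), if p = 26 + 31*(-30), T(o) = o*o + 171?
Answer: -18499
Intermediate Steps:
T(o) = 171 + o² (T(o) = o² + 171 = 171 + o²)
p = -904 (p = 26 - 930 = -904)
p - T(32 + 100) = -904 - (171 + (32 + 100)²) = -904 - (171 + 132²) = -904 - (171 + 17424) = -904 - 1*17595 = -904 - 17595 = -18499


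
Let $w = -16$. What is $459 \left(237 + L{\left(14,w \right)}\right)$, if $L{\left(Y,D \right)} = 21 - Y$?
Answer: $111996$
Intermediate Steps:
$459 \left(237 + L{\left(14,w \right)}\right) = 459 \left(237 + \left(21 - 14\right)\right) = 459 \left(237 + 7\right) = 459 \cdot 244 = 111996$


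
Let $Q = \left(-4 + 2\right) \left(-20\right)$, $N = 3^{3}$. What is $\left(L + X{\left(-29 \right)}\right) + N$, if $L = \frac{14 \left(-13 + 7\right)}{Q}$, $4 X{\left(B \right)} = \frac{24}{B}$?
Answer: $\frac{7161}{290} \approx 24.693$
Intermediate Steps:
$N = 27$
$X{\left(B \right)} = \frac{6}{B}$ ($X{\left(B \right)} = \frac{24 \frac{1}{B}}{4} = \frac{6}{B}$)
$Q = 40$ ($Q = \left(-2\right) \left(-20\right) = 40$)
$L = - \frac{21}{10}$ ($L = \frac{14 \left(-13 + 7\right)}{40} = 14 \left(-6\right) \frac{1}{40} = \left(-84\right) \frac{1}{40} = - \frac{21}{10} \approx -2.1$)
$\left(L + X{\left(-29 \right)}\right) + N = \left(- \frac{21}{10} + \frac{6}{-29}\right) + 27 = \left(- \frac{21}{10} + 6 \left(- \frac{1}{29}\right)\right) + 27 = \left(- \frac{21}{10} - \frac{6}{29}\right) + 27 = - \frac{669}{290} + 27 = \frac{7161}{290}$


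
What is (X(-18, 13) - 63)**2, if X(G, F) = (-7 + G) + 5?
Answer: 6889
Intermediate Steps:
X(G, F) = -2 + G
(X(-18, 13) - 63)**2 = ((-2 - 18) - 63)**2 = (-20 - 63)**2 = (-83)**2 = 6889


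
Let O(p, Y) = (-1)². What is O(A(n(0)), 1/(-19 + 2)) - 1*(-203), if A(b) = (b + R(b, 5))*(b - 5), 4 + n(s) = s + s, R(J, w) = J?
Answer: 204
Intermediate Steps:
n(s) = -4 + 2*s (n(s) = -4 + (s + s) = -4 + 2*s)
A(b) = 2*b*(-5 + b) (A(b) = (b + b)*(b - 5) = (2*b)*(-5 + b) = 2*b*(-5 + b))
O(p, Y) = 1
O(A(n(0)), 1/(-19 + 2)) - 1*(-203) = 1 - 1*(-203) = 1 + 203 = 204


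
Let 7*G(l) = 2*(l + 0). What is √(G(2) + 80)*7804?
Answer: 15608*√987/7 ≈ 70050.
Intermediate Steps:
G(l) = 2*l/7 (G(l) = (2*(l + 0))/7 = (2*l)/7 = 2*l/7)
√(G(2) + 80)*7804 = √((2/7)*2 + 80)*7804 = √(4/7 + 80)*7804 = √(564/7)*7804 = (2*√987/7)*7804 = 15608*√987/7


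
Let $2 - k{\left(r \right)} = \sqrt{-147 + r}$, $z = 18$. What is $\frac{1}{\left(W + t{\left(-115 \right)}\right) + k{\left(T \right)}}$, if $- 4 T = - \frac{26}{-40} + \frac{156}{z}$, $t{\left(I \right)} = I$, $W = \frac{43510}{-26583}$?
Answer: $- \frac{6480699342960}{751368324187637} + \frac{942207852 i \sqrt{537585}}{751368324187637} \approx -0.0086252 + 0.00091943 i$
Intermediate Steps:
$W = - \frac{43510}{26583}$ ($W = 43510 \left(- \frac{1}{26583}\right) = - \frac{43510}{26583} \approx -1.6368$)
$T = - \frac{559}{240}$ ($T = - \frac{- \frac{26}{-40} + \frac{156}{18}}{4} = - \frac{\left(-26\right) \left(- \frac{1}{40}\right) + 156 \cdot \frac{1}{18}}{4} = - \frac{\frac{13}{20} + \frac{26}{3}}{4} = \left(- \frac{1}{4}\right) \frac{559}{60} = - \frac{559}{240} \approx -2.3292$)
$k{\left(r \right)} = 2 - \sqrt{-147 + r}$
$\frac{1}{\left(W + t{\left(-115 \right)}\right) + k{\left(T \right)}} = \frac{1}{\left(- \frac{43510}{26583} - 115\right) + \left(2 - \sqrt{-147 - \frac{559}{240}}\right)} = \frac{1}{- \frac{3100555}{26583} + \left(2 - \sqrt{- \frac{35839}{240}}\right)} = \frac{1}{- \frac{3100555}{26583} + \left(2 - \frac{i \sqrt{537585}}{60}\right)} = \frac{1}{- \frac{3047389}{26583} - \frac{i \sqrt{537585}}{60}}$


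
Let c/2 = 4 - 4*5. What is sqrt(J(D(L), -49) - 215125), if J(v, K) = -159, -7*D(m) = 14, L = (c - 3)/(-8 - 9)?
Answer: 2*I*sqrt(53821) ≈ 463.99*I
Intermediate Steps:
c = -32 (c = 2*(4 - 4*5) = 2*(4 - 20) = 2*(-16) = -32)
L = 35/17 (L = (-32 - 3)/(-8 - 9) = -35/(-17) = -35*(-1/17) = 35/17 ≈ 2.0588)
D(m) = -2 (D(m) = -1/7*14 = -2)
sqrt(J(D(L), -49) - 215125) = sqrt(-159 - 215125) = sqrt(-215284) = 2*I*sqrt(53821)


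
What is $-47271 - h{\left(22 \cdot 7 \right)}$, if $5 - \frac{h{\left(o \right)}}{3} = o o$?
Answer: $23862$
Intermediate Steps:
$h{\left(o \right)} = 15 - 3 o^{2}$ ($h{\left(o \right)} = 15 - 3 o o = 15 - 3 o^{2}$)
$-47271 - h{\left(22 \cdot 7 \right)} = -47271 - \left(15 - 3 \left(22 \cdot 7\right)^{2}\right) = -47271 - \left(15 - 3 \cdot 154^{2}\right) = -47271 - \left(15 - 71148\right) = -47271 - -71133 = -47271 + 71133 = 23862$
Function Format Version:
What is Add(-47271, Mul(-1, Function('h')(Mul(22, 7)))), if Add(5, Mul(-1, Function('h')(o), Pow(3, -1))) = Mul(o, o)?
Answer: 23862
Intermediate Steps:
Function('h')(o) = Add(15, Mul(-3, Pow(o, 2))) (Function('h')(o) = Add(15, Mul(-3, Mul(o, o))) = Add(15, Mul(-3, Pow(o, 2))))
Add(-47271, Mul(-1, Function('h')(Mul(22, 7)))) = Add(-47271, Mul(-1, Add(15, Mul(-3, Pow(Mul(22, 7), 2))))) = Add(-47271, Mul(-1, Add(15, Mul(-3, Pow(154, 2))))) = Add(-47271, Mul(-1, Add(15, Mul(-3, 23716)))) = Add(-47271, Mul(-1, Add(15, -71148))) = Add(-47271, Mul(-1, -71133)) = Add(-47271, 71133) = 23862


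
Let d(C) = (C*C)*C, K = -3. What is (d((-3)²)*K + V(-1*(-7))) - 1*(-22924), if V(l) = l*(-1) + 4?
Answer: 20734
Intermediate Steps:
V(l) = 4 - l (V(l) = -l + 4 = 4 - l)
d(C) = C³ (d(C) = C²*C = C³)
(d((-3)²)*K + V(-1*(-7))) - 1*(-22924) = (((-3)²)³*(-3) + (4 - (-1)*(-7))) - 1*(-22924) = (9³*(-3) + (4 - 1*7)) + 22924 = (729*(-3) + (4 - 7)) + 22924 = (-2187 - 3) + 22924 = -2190 + 22924 = 20734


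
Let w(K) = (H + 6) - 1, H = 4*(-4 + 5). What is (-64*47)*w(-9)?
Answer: -27072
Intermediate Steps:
H = 4 (H = 4*1 = 4)
w(K) = 9 (w(K) = (4 + 6) - 1 = 10 - 1 = 9)
(-64*47)*w(-9) = -64*47*9 = -3008*9 = -27072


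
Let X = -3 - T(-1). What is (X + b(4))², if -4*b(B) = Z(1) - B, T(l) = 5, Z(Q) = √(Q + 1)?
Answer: (28 + √2)²/16 ≈ 54.075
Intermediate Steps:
Z(Q) = √(1 + Q)
b(B) = -√2/4 + B/4 (b(B) = -(√(1 + 1) - B)/4 = -(√2 - B)/4 = -√2/4 + B/4)
X = -8 (X = -3 - 1*5 = -3 - 5 = -8)
(X + b(4))² = (-8 + (-√2/4 + (¼)*4))² = (-8 + (-√2/4 + 1))² = (-8 + (1 - √2/4))² = (-7 - √2/4)²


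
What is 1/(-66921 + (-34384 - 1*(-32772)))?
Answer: -1/68533 ≈ -1.4592e-5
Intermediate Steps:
1/(-66921 + (-34384 - 1*(-32772))) = 1/(-66921 + (-34384 + 32772)) = 1/(-66921 - 1612) = 1/(-68533) = -1/68533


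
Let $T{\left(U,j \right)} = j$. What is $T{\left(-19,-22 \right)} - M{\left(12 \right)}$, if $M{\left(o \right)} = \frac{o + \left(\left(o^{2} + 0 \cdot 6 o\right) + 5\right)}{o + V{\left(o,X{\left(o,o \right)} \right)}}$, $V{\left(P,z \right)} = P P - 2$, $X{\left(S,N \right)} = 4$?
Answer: $- \frac{507}{22} \approx -23.045$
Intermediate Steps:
$V{\left(P,z \right)} = -2 + P^{2}$ ($V{\left(P,z \right)} = P^{2} - 2 = -2 + P^{2}$)
$M{\left(o \right)} = \frac{5 + o + o^{2}}{-2 + o + o^{2}}$ ($M{\left(o \right)} = \frac{o + \left(\left(o^{2} + 0 \cdot 6 o\right) + 5\right)}{o + \left(-2 + o^{2}\right)} = \frac{o + \left(\left(o^{2} + 0 o\right) + 5\right)}{-2 + o + o^{2}} = \frac{o + \left(\left(o^{2} + 0\right) + 5\right)}{-2 + o + o^{2}} = \frac{o + \left(o^{2} + 5\right)}{-2 + o + o^{2}} = \frac{o + \left(5 + o^{2}\right)}{-2 + o + o^{2}} = \frac{5 + o + o^{2}}{-2 + o + o^{2}}$)
$T{\left(-19,-22 \right)} - M{\left(12 \right)} = -22 - \frac{5 + 12 + 12^{2}}{-2 + 12 + 12^{2}} = -22 - \frac{5 + 12 + 144}{-2 + 12 + 144} = -22 - \frac{1}{154} \cdot 161 = -22 - \frac{23}{22} = - \frac{507}{22}$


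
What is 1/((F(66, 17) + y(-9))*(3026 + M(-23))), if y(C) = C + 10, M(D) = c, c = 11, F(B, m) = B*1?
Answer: 1/203479 ≈ 4.9145e-6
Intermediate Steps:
F(B, m) = B
M(D) = 11
y(C) = 10 + C
1/((F(66, 17) + y(-9))*(3026 + M(-23))) = 1/((66 + (10 - 9))*(3026 + 11)) = 1/((66 + 1)*3037) = 1/(67*3037) = 1/203479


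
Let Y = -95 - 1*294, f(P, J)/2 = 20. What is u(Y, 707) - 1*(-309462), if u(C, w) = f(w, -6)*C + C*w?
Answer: 18879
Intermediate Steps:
f(P, J) = 40 (f(P, J) = 2*20 = 40)
Y = -389 (Y = -95 - 294 = -389)
u(C, w) = 40*C + C*w
u(Y, 707) - 1*(-309462) = -389*(40 + 707) - 1*(-309462) = -389*747 + 309462 = -290583 + 309462 = 18879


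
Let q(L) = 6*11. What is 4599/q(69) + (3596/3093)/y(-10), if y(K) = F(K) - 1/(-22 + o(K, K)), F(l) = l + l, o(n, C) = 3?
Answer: 1795551523/25789434 ≈ 69.624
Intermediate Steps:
F(l) = 2*l
y(K) = 1/19 + 2*K (y(K) = 2*K - 1/(-22 + 3) = 2*K - 1/(-19) = 2*K - 1*(-1/19) = 2*K + 1/19 = 1/19 + 2*K)
q(L) = 66
4599/q(69) + (3596/3093)/y(-10) = 4599/66 + (3596/3093)/(1/19 + 2*(-10)) = 4599*(1/66) + (3596*(1/3093))/(1/19 - 20) = 1533/22 + 3596/(3093*(-379/19)) = 1533/22 + (3596/3093)*(-19/379) = 1533/22 - 68324/1172247 = 1795551523/25789434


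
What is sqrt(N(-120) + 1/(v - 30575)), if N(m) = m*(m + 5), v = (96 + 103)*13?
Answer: sqrt(2702482089803)/13994 ≈ 117.47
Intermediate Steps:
v = 2587 (v = 199*13 = 2587)
N(m) = m*(5 + m)
sqrt(N(-120) + 1/(v - 30575)) = sqrt(-120*(5 - 120) + 1/(2587 - 30575)) = sqrt(-120*(-115) + 1/(-27988)) = sqrt(13800 - 1/27988) = sqrt(386234399/27988) = sqrt(2702482089803)/13994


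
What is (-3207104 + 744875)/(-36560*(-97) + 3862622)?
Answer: -2462229/7408942 ≈ -0.33233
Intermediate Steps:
(-3207104 + 744875)/(-36560*(-97) + 3862622) = -2462229/(3546320 + 3862622) = -2462229/7408942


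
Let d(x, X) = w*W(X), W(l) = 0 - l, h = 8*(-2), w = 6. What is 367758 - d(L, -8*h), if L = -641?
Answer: 368526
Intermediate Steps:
h = -16
W(l) = -l
d(x, X) = -6*X (d(x, X) = 6*(-X) = -6*X)
367758 - d(L, -8*h) = 367758 - (-6)*(-8*(-16)) = 367758 - (-6)*128 = 367758 - 1*(-768) = 367758 + 768 = 368526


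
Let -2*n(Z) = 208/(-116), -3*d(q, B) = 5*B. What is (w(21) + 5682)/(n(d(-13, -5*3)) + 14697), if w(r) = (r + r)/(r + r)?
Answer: 164807/426239 ≈ 0.38665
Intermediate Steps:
d(q, B) = -5*B/3
w(r) = 1 (w(r) = (2*r)/((2*r)) = (2*r)*(1/(2*r)) = 1)
n(Z) = 26/29 (n(Z) = -104/(-116) = -104*(-1)/116 = -½*(-52/29) = 26/29)
(w(21) + 5682)/(n(d(-13, -5*3)) + 14697) = (1 + 5682)/(26/29 + 14697) = 5683/(426239/29) = 5683*(29/426239) = 164807/426239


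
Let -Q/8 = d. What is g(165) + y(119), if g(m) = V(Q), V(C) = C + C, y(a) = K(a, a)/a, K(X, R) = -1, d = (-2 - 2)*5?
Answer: 38079/119 ≈ 319.99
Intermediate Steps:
d = -20 (d = -4*5 = -20)
y(a) = -1/a
Q = 160 (Q = -8*(-20) = 160)
V(C) = 2*C
g(m) = 320 (g(m) = 2*160 = 320)
g(165) + y(119) = 320 - 1/119 = 38079/119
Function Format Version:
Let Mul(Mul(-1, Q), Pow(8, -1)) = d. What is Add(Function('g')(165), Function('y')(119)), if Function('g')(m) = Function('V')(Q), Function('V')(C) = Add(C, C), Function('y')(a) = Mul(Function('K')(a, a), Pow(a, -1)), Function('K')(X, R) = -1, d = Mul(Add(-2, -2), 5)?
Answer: Rational(38079, 119) ≈ 319.99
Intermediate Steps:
d = -20 (d = Mul(-4, 5) = -20)
Function('y')(a) = Mul(-1, Pow(a, -1))
Q = 160 (Q = Mul(-8, -20) = 160)
Function('V')(C) = Mul(2, C)
Function('g')(m) = 320 (Function('g')(m) = Mul(2, 160) = 320)
Add(Function('g')(165), Function('y')(119)) = Add(320, Mul(-1, Pow(119, -1))) = Add(320, Mul(-1, Rational(1, 119))) = Add(320, Rational(-1, 119)) = Rational(38079, 119)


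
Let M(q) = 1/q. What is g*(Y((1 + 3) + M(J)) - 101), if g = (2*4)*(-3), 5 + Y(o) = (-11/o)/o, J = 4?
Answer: 739440/289 ≈ 2558.6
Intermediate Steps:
Y(o) = -5 - 11/o**2 (Y(o) = -5 + (-11/o)/o = -5 - 11/o**2)
g = -24 (g = 8*(-3) = -24)
g*(Y((1 + 3) + M(J)) - 101) = -24*((-5 - 11/((1 + 3) + 1/4)**2) - 101) = -24*((-5 - 11/(4 + 1/4)**2) - 101) = -24*((-5 - 11/(17/4)**2) - 101) = -24*((-5 - 11*16/289) - 101) = -24*((-5 - 176/289) - 101) = -24*(-1621/289 - 101) = -24*(-30810/289) = 739440/289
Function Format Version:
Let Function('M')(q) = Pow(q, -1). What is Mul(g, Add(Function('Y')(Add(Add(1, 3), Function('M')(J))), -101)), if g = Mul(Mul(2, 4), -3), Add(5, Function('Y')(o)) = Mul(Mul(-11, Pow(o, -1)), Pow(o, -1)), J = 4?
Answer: Rational(739440, 289) ≈ 2558.6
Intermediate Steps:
Function('Y')(o) = Add(-5, Mul(-11, Pow(o, -2))) (Function('Y')(o) = Add(-5, Mul(Mul(-11, Pow(o, -1)), Pow(o, -1))) = Add(-5, Mul(-11, Pow(o, -2))))
g = -24 (g = Mul(8, -3) = -24)
Mul(g, Add(Function('Y')(Add(Add(1, 3), Function('M')(J))), -101)) = Mul(-24, Add(Add(-5, Mul(-11, Pow(Add(Add(1, 3), Pow(4, -1)), -2))), -101)) = Mul(-24, Add(Add(-5, Mul(-11, Pow(Add(4, Rational(1, 4)), -2))), -101)) = Mul(-24, Add(Add(-5, Mul(-11, Pow(Rational(17, 4), -2))), -101)) = Mul(-24, Add(Add(-5, Mul(-11, Rational(16, 289))), -101)) = Mul(-24, Add(Add(-5, Rational(-176, 289)), -101)) = Mul(-24, Add(Rational(-1621, 289), -101)) = Mul(-24, Rational(-30810, 289)) = Rational(739440, 289)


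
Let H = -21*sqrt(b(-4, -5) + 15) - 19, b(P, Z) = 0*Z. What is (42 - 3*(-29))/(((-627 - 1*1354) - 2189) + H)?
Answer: -540381/17541106 + 2709*sqrt(15)/17541106 ≈ -0.030208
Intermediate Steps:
b(P, Z) = 0
H = -19 - 21*sqrt(15) (H = -21*sqrt(0 + 15) - 19 = -21*sqrt(15) - 19 = -19 - 21*sqrt(15) ≈ -100.33)
(42 - 3*(-29))/(((-627 - 1*1354) - 2189) + H) = (42 - 3*(-29))/(((-627 - 1*1354) - 2189) + (-19 - 21*sqrt(15))) = (42 + 87)/(((-627 - 1354) - 2189) + (-19 - 21*sqrt(15))) = 129/((-1981 - 2189) + (-19 - 21*sqrt(15))) = 129/(-4170 + (-19 - 21*sqrt(15))) = 129/(-4189 - 21*sqrt(15))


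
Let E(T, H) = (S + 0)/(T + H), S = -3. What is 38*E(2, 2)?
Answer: -57/2 ≈ -28.500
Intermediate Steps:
E(T, H) = -3/(H + T) (E(T, H) = (-3 + 0)/(T + H) = -3/(H + T))
38*E(2, 2) = 38*(-3/(2 + 2)) = 38*(-3/4) = -57/2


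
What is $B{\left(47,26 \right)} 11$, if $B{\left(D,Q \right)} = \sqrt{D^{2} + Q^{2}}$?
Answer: $11 \sqrt{2885} \approx 590.83$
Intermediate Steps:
$B{\left(47,26 \right)} 11 = \sqrt{47^{2} + 26^{2}} \cdot 11 = \sqrt{2209 + 676} \cdot 11 = \sqrt{2885} \cdot 11 = 11 \sqrt{2885}$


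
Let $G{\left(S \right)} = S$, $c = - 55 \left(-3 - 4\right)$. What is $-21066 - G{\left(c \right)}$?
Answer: $-21451$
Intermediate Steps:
$c = 385$ ($c = - 55 \left(-3 - 4\right) = \left(-55\right) \left(-7\right) = 385$)
$-21066 - G{\left(c \right)} = -21066 - 385 = -21451$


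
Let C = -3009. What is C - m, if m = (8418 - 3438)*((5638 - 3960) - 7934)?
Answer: 31151871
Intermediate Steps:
m = -31154880 (m = 4980*(1678 - 7934) = 4980*(-6256) = -31154880)
C - m = -3009 - 1*(-31154880) = -3009 + 31154880 = 31151871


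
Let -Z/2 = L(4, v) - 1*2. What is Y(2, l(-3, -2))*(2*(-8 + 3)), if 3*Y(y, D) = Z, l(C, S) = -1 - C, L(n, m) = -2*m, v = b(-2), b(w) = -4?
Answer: 40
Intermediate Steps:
v = -4
Z = -12 (Z = -2*(-2*(-4) - 1*2) = -2*(8 - 2) = -2*6 = -12)
Y(y, D) = -4 (Y(y, D) = (⅓)*(-12) = -4)
Y(2, l(-3, -2))*(2*(-8 + 3)) = -8*(-8 + 3) = -8*(-5) = -4*(-10) = 40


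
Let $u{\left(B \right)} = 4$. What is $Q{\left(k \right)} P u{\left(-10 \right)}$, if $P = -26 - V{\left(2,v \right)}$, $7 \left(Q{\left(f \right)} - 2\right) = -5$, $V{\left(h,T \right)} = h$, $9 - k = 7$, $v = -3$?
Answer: $-144$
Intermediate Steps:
$k = 2$ ($k = 9 - 7 = 2$)
$Q{\left(f \right)} = \frac{9}{7}$ ($Q{\left(f \right)} = 2 + \frac{1}{7} \left(-5\right) = 2 - \frac{5}{7} = \frac{9}{7}$)
$P = -28$ ($P = -26 - 2 = -28$)
$Q{\left(k \right)} P u{\left(-10 \right)} = \frac{9}{7} \left(-28\right) 4 = \left(-36\right) 4 = -144$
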